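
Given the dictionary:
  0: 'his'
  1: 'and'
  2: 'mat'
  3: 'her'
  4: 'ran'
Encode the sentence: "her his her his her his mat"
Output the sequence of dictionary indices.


Look up each word in the dictionary:
  'her' -> 3
  'his' -> 0
  'her' -> 3
  'his' -> 0
  'her' -> 3
  'his' -> 0
  'mat' -> 2

Encoded: [3, 0, 3, 0, 3, 0, 2]


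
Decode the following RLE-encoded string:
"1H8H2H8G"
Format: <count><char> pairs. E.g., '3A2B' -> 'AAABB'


Expanding each <count><char> pair:
  1H -> 'H'
  8H -> 'HHHHHHHH'
  2H -> 'HH'
  8G -> 'GGGGGGGG'

Decoded = HHHHHHHHHHHGGGGGGGG


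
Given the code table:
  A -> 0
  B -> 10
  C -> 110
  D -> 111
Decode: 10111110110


Decoding:
10 -> B
111 -> D
110 -> C
110 -> C


Result: BDCC


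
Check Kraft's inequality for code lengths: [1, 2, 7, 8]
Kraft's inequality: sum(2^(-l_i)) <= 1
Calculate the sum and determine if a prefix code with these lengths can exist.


Sum = 2^(-1) + 2^(-2) + 2^(-7) + 2^(-8)
    = 0.5 + 0.25 + 0.0078125 + 0.00390625
    = 195/256 = 0.76171875
Since 0.76171875 <= 1, Kraft's inequality IS satisfied.
A prefix code with these lengths CAN exist.

Kraft sum = 0.76171875. Satisfied.


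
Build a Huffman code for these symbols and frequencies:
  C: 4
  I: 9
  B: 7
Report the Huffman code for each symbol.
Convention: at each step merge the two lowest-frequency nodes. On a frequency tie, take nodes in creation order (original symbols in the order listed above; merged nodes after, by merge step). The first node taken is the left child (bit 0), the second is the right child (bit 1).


Huffman tree construction:
Step 1: Merge C(4) + B(7) = 11
Step 2: Merge I(9) + (C+B)(11) = 20
Read each symbol's code off the tree from the root (left child = 0, right child = 1).

Codes:
  C: 10 (length 2)
  I: 0 (length 1)
  B: 11 (length 2)
Average code length: 31/20 = 1.5500 bits/symbol


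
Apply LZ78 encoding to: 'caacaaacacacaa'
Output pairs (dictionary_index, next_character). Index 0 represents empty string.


LZ78 encoding steps:
Dictionary: {0: ''}
Step 1: w='' (idx 0), next='c' -> output (0, 'c'), add 'c' as idx 1
Step 2: w='' (idx 0), next='a' -> output (0, 'a'), add 'a' as idx 2
Step 3: w='a' (idx 2), next='c' -> output (2, 'c'), add 'ac' as idx 3
Step 4: w='a' (idx 2), next='a' -> output (2, 'a'), add 'aa' as idx 4
Step 5: w='ac' (idx 3), next='a' -> output (3, 'a'), add 'aca' as idx 5
Step 6: w='c' (idx 1), next='a' -> output (1, 'a'), add 'ca' as idx 6
Step 7: w='ca' (idx 6), next='a' -> output (6, 'a'), add 'caa' as idx 7


Encoded: [(0, 'c'), (0, 'a'), (2, 'c'), (2, 'a'), (3, 'a'), (1, 'a'), (6, 'a')]


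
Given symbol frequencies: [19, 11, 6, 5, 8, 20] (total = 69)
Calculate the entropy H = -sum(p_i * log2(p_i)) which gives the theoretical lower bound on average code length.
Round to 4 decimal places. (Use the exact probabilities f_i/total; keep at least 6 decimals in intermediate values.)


Per-symbol terms -p_i * log2(p_i) with p_i = f_i/69:
  p = 19/69 = 0.275362: log2(p) = -1.860597, -p*log2(p) = 0.512338
  p = 11/69 = 0.159420: log2(p) = -2.649093, -p*log2(p) = 0.422319
  p = 6/69 = 0.086957: log2(p) = -3.523562, -p*log2(p) = 0.306397
  p = 5/69 = 0.072464: log2(p) = -3.786596, -p*log2(p) = 0.274391
  p = 8/69 = 0.115942: log2(p) = -3.108524, -p*log2(p) = 0.360409
  p = 20/69 = 0.289855: log2(p) = -1.786596, -p*log2(p) = 0.517854
H = 0.512338 + 0.422319 + 0.306397 + 0.274391 + 0.360409 + 0.517854 = 2.393708

H = 2.3937 bits/symbol


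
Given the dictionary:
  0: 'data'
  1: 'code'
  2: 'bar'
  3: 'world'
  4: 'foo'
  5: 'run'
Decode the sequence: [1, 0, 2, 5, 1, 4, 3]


Look up each index in the dictionary:
  1 -> 'code'
  0 -> 'data'
  2 -> 'bar'
  5 -> 'run'
  1 -> 'code'
  4 -> 'foo'
  3 -> 'world'

Decoded: "code data bar run code foo world"


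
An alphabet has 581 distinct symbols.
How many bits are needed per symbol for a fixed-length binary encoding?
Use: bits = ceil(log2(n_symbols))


log2(581) = 9.1824
Bracket: 2^9 = 512 < 581 <= 2^10 = 1024
So ceil(log2(581)) = 10

bits = ceil(log2(581)) = ceil(9.1824) = 10 bits


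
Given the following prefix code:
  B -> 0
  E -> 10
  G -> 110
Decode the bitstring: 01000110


Decoding step by step:
Bits 0 -> B
Bits 10 -> E
Bits 0 -> B
Bits 0 -> B
Bits 110 -> G


Decoded message: BEBBG


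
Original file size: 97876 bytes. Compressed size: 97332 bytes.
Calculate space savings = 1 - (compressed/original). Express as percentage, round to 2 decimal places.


ratio = compressed/original = 97332/97876 = 0.994442
savings = 1 - ratio = 1 - 0.994442 = 0.005558
as a percentage: 0.005558 * 100 = 0.56%

Space savings = 1 - 97332/97876 = 0.56%


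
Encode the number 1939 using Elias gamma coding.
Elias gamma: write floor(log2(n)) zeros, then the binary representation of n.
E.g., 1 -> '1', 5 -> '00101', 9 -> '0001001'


num_bits = floor(log2(1939)) + 1 = 11
leading_zeros = num_bits - 1 = 10
binary(1939) = 11110010011

Elias gamma(1939) = '0000000000' + '11110010011' = 000000000011110010011 (21 bits)


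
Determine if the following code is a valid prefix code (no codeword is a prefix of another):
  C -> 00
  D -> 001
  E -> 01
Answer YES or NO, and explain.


Checking each pair (does one codeword prefix another?):
  C='00' vs D='001': prefix -- VIOLATION

NO -- this is NOT a valid prefix code. C (00) is a prefix of D (001).


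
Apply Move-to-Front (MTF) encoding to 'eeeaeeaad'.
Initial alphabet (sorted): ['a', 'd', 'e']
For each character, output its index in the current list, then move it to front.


MTF encoding:
'e': index 2 in ['a', 'd', 'e'] -> ['e', 'a', 'd']
'e': index 0 in ['e', 'a', 'd'] -> ['e', 'a', 'd']
'e': index 0 in ['e', 'a', 'd'] -> ['e', 'a', 'd']
'a': index 1 in ['e', 'a', 'd'] -> ['a', 'e', 'd']
'e': index 1 in ['a', 'e', 'd'] -> ['e', 'a', 'd']
'e': index 0 in ['e', 'a', 'd'] -> ['e', 'a', 'd']
'a': index 1 in ['e', 'a', 'd'] -> ['a', 'e', 'd']
'a': index 0 in ['a', 'e', 'd'] -> ['a', 'e', 'd']
'd': index 2 in ['a', 'e', 'd'] -> ['d', 'a', 'e']


Output: [2, 0, 0, 1, 1, 0, 1, 0, 2]


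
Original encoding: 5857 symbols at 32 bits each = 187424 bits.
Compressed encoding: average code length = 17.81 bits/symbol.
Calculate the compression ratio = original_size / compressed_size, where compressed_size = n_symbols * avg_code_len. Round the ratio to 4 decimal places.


original_size = n_symbols * orig_bits = 5857 * 32 = 187424 bits
compressed_size = n_symbols * avg_code_len = 5857 * 17.81 = 104313.17 bits
ratio = original_size / compressed_size = 187424 / 104313.17 = 1.7967

Compression ratio = 1.7967


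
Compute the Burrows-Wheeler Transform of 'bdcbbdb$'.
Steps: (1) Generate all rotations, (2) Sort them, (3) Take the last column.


Rotations (sorted):
  0: $bdcbbdb -> last char: b
  1: b$bdcbbd -> last char: d
  2: bbdb$bdc -> last char: c
  3: bdb$bdcb -> last char: b
  4: bdcbbdb$ -> last char: $
  5: cbbdb$bd -> last char: d
  6: db$bdcbb -> last char: b
  7: dcbbdb$b -> last char: b


BWT = bdcb$dbb


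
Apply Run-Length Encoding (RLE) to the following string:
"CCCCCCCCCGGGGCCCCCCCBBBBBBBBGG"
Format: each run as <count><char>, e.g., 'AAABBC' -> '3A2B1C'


Scanning runs left to right:
  i=0: run of 'C' x 9 -> '9C'
  i=9: run of 'G' x 4 -> '4G'
  i=13: run of 'C' x 7 -> '7C'
  i=20: run of 'B' x 8 -> '8B'
  i=28: run of 'G' x 2 -> '2G'

RLE = 9C4G7C8B2G


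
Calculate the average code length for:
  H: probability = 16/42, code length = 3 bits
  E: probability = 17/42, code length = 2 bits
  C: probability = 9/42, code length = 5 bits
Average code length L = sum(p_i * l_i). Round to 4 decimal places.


Weighted contributions p_i * l_i:
  H: (16/42) * 3 = 48/42
  E: (17/42) * 2 = 34/42
  C: (9/42) * 5 = 45/42
Sum = (48 + 34 + 45)/42 = 127/42

L = 127/42 = 3.0238 bits/symbol


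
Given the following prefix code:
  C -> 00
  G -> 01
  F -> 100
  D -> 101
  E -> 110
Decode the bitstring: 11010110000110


Decoding step by step:
Bits 110 -> E
Bits 101 -> D
Bits 100 -> F
Bits 00 -> C
Bits 110 -> E


Decoded message: EDFCE


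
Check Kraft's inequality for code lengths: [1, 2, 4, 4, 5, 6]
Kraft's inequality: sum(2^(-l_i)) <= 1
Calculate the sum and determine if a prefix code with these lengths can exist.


Sum = 2^(-1) + 2^(-2) + 2^(-4) + 2^(-4) + 2^(-5) + 2^(-6)
    = 0.5 + 0.25 + 0.0625 + 0.0625 + 0.03125 + 0.015625
    = 59/64 = 0.921875
Since 0.921875 <= 1, Kraft's inequality IS satisfied.
A prefix code with these lengths CAN exist.

Kraft sum = 0.921875. Satisfied.


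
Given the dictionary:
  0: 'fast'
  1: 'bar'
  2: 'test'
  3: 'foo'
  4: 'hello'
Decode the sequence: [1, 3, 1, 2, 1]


Look up each index in the dictionary:
  1 -> 'bar'
  3 -> 'foo'
  1 -> 'bar'
  2 -> 'test'
  1 -> 'bar'

Decoded: "bar foo bar test bar"


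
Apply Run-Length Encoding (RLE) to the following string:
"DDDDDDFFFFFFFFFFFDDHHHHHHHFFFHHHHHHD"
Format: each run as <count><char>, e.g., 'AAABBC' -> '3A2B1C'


Scanning runs left to right:
  i=0: run of 'D' x 6 -> '6D'
  i=6: run of 'F' x 11 -> '11F'
  i=17: run of 'D' x 2 -> '2D'
  i=19: run of 'H' x 7 -> '7H'
  i=26: run of 'F' x 3 -> '3F'
  i=29: run of 'H' x 6 -> '6H'
  i=35: run of 'D' x 1 -> '1D'

RLE = 6D11F2D7H3F6H1D


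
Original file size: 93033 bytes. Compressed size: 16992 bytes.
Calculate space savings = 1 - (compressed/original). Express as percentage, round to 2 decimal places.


ratio = compressed/original = 16992/93033 = 0.182645
savings = 1 - ratio = 1 - 0.182645 = 0.817355
as a percentage: 0.817355 * 100 = 81.74%

Space savings = 1 - 16992/93033 = 81.74%


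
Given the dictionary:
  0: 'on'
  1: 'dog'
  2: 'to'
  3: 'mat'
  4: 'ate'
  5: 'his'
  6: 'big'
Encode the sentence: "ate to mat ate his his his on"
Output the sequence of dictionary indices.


Look up each word in the dictionary:
  'ate' -> 4
  'to' -> 2
  'mat' -> 3
  'ate' -> 4
  'his' -> 5
  'his' -> 5
  'his' -> 5
  'on' -> 0

Encoded: [4, 2, 3, 4, 5, 5, 5, 0]


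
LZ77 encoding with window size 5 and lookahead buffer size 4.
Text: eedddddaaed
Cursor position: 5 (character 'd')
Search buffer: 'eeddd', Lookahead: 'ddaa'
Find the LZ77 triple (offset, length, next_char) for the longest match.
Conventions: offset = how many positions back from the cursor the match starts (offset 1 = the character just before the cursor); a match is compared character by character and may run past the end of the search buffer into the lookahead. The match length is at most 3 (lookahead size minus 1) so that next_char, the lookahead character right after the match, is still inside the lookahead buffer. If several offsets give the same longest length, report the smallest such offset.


Try each offset into the search buffer:
  offset=1 (pos 4, char 'd'): match length 2
  offset=2 (pos 3, char 'd'): match length 2
  offset=3 (pos 2, char 'd'): match length 2
  offset=4 (pos 1, char 'e'): match length 0
  offset=5 (pos 0, char 'e'): match length 0
Longest match has length 2, found at offsets 1, 2, 3; take the smallest, offset 1.
next_char = character at position 5 + 2 = 7 -> 'a'

Best match: offset=1, length=2 (matching 'dd' starting at position 4)
LZ77 triple: (1, 2, 'a')


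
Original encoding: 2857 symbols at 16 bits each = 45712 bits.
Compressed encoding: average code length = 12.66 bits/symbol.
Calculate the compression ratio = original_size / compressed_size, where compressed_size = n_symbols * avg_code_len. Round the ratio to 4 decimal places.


original_size = n_symbols * orig_bits = 2857 * 16 = 45712 bits
compressed_size = n_symbols * avg_code_len = 2857 * 12.66 = 36169.62 bits
ratio = original_size / compressed_size = 45712 / 36169.62 = 1.2638

Compression ratio = 1.2638


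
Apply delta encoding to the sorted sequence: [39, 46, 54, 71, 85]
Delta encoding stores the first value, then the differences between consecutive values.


First value: 39
Deltas:
  46 - 39 = 7
  54 - 46 = 8
  71 - 54 = 17
  85 - 71 = 14


Delta encoded: [39, 7, 8, 17, 14]


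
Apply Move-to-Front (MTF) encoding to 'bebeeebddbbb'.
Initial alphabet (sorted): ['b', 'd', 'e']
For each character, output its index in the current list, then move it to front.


MTF encoding:
'b': index 0 in ['b', 'd', 'e'] -> ['b', 'd', 'e']
'e': index 2 in ['b', 'd', 'e'] -> ['e', 'b', 'd']
'b': index 1 in ['e', 'b', 'd'] -> ['b', 'e', 'd']
'e': index 1 in ['b', 'e', 'd'] -> ['e', 'b', 'd']
'e': index 0 in ['e', 'b', 'd'] -> ['e', 'b', 'd']
'e': index 0 in ['e', 'b', 'd'] -> ['e', 'b', 'd']
'b': index 1 in ['e', 'b', 'd'] -> ['b', 'e', 'd']
'd': index 2 in ['b', 'e', 'd'] -> ['d', 'b', 'e']
'd': index 0 in ['d', 'b', 'e'] -> ['d', 'b', 'e']
'b': index 1 in ['d', 'b', 'e'] -> ['b', 'd', 'e']
'b': index 0 in ['b', 'd', 'e'] -> ['b', 'd', 'e']
'b': index 0 in ['b', 'd', 'e'] -> ['b', 'd', 'e']


Output: [0, 2, 1, 1, 0, 0, 1, 2, 0, 1, 0, 0]


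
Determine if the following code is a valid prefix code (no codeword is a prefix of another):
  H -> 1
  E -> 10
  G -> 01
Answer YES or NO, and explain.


Checking each pair (does one codeword prefix another?):
  H='1' vs E='10': prefix -- VIOLATION

NO -- this is NOT a valid prefix code. H (1) is a prefix of E (10).


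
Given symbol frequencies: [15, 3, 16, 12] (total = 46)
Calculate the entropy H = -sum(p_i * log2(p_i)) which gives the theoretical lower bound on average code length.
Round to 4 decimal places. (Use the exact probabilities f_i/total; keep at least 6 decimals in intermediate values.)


Per-symbol terms -p_i * log2(p_i) with p_i = f_i/46:
  p = 15/46 = 0.326087: log2(p) = -1.616671, -p*log2(p) = 0.527175
  p = 3/46 = 0.065217: log2(p) = -3.938599, -p*log2(p) = 0.256865
  p = 16/46 = 0.347826: log2(p) = -1.523562, -p*log2(p) = 0.529935
  p = 12/46 = 0.260870: log2(p) = -1.938599, -p*log2(p) = 0.505722
H = 0.527175 + 0.256865 + 0.529935 + 0.505722 = 1.819697

H = 1.8197 bits/symbol


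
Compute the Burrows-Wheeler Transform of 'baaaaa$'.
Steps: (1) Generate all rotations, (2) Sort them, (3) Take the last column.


Rotations (sorted):
  0: $baaaaa -> last char: a
  1: a$baaaa -> last char: a
  2: aa$baaa -> last char: a
  3: aaa$baa -> last char: a
  4: aaaa$ba -> last char: a
  5: aaaaa$b -> last char: b
  6: baaaaa$ -> last char: $


BWT = aaaaab$


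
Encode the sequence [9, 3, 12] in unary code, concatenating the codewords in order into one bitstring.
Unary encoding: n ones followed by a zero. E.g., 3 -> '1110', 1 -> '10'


Encode each number as n ones followed by a terminating 0:
  9 -> 1111111110 (10 bits)
  3 -> 1110 (4 bits)
  12 -> 1111111111110 (13 bits)
Total length = 10 + 4 + 13 = 27 bits.

Unary([9, 3, 12]) = 111111111011101111111111110 (27 bits)


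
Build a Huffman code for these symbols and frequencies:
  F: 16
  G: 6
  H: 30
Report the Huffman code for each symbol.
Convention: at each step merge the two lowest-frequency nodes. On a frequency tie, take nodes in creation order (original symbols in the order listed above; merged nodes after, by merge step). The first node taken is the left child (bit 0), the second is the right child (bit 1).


Huffman tree construction:
Step 1: Merge G(6) + F(16) = 22
Step 2: Merge (G+F)(22) + H(30) = 52
Read each symbol's code off the tree from the root (left child = 0, right child = 1).

Codes:
  F: 01 (length 2)
  G: 00 (length 2)
  H: 1 (length 1)
Average code length: 74/52 = 1.4231 bits/symbol


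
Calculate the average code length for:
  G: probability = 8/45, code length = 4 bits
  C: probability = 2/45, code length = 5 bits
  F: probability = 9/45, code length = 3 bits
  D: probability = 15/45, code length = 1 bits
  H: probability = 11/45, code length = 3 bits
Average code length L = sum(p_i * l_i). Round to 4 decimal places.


Weighted contributions p_i * l_i:
  G: (8/45) * 4 = 32/45
  C: (2/45) * 5 = 10/45
  F: (9/45) * 3 = 27/45
  D: (15/45) * 1 = 15/45
  H: (11/45) * 3 = 33/45
Sum = (32 + 10 + 27 + 15 + 33)/45 = 117/45

L = 117/45 = 2.6000 bits/symbol


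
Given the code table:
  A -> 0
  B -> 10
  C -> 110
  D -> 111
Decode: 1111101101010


Decoding:
111 -> D
110 -> C
110 -> C
10 -> B
10 -> B


Result: DCCBB


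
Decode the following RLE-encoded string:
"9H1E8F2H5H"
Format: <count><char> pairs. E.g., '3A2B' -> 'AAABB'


Expanding each <count><char> pair:
  9H -> 'HHHHHHHHH'
  1E -> 'E'
  8F -> 'FFFFFFFF'
  2H -> 'HH'
  5H -> 'HHHHH'

Decoded = HHHHHHHHHEFFFFFFFFHHHHHHH


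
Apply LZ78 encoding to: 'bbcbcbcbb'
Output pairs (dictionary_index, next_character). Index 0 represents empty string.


LZ78 encoding steps:
Dictionary: {0: ''}
Step 1: w='' (idx 0), next='b' -> output (0, 'b'), add 'b' as idx 1
Step 2: w='b' (idx 1), next='c' -> output (1, 'c'), add 'bc' as idx 2
Step 3: w='bc' (idx 2), next='b' -> output (2, 'b'), add 'bcb' as idx 3
Step 4: w='' (idx 0), next='c' -> output (0, 'c'), add 'c' as idx 4
Step 5: w='b' (idx 1), next='b' -> output (1, 'b'), add 'bb' as idx 5


Encoded: [(0, 'b'), (1, 'c'), (2, 'b'), (0, 'c'), (1, 'b')]


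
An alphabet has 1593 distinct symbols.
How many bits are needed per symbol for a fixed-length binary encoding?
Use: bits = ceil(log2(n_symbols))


log2(1593) = 10.6375
Bracket: 2^10 = 1024 < 1593 <= 2^11 = 2048
So ceil(log2(1593)) = 11

bits = ceil(log2(1593)) = ceil(10.6375) = 11 bits


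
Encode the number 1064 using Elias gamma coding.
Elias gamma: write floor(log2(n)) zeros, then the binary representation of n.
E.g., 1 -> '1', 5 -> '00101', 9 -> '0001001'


num_bits = floor(log2(1064)) + 1 = 11
leading_zeros = num_bits - 1 = 10
binary(1064) = 10000101000

Elias gamma(1064) = '0000000000' + '10000101000' = 000000000010000101000 (21 bits)


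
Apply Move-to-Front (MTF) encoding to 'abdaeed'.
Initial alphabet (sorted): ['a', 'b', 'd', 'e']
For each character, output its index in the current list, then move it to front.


MTF encoding:
'a': index 0 in ['a', 'b', 'd', 'e'] -> ['a', 'b', 'd', 'e']
'b': index 1 in ['a', 'b', 'd', 'e'] -> ['b', 'a', 'd', 'e']
'd': index 2 in ['b', 'a', 'd', 'e'] -> ['d', 'b', 'a', 'e']
'a': index 2 in ['d', 'b', 'a', 'e'] -> ['a', 'd', 'b', 'e']
'e': index 3 in ['a', 'd', 'b', 'e'] -> ['e', 'a', 'd', 'b']
'e': index 0 in ['e', 'a', 'd', 'b'] -> ['e', 'a', 'd', 'b']
'd': index 2 in ['e', 'a', 'd', 'b'] -> ['d', 'e', 'a', 'b']


Output: [0, 1, 2, 2, 3, 0, 2]


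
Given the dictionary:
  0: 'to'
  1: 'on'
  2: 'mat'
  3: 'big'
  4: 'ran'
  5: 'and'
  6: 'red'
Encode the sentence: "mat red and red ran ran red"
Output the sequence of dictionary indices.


Look up each word in the dictionary:
  'mat' -> 2
  'red' -> 6
  'and' -> 5
  'red' -> 6
  'ran' -> 4
  'ran' -> 4
  'red' -> 6

Encoded: [2, 6, 5, 6, 4, 4, 6]


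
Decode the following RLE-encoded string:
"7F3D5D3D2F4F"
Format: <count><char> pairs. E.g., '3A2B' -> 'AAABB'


Expanding each <count><char> pair:
  7F -> 'FFFFFFF'
  3D -> 'DDD'
  5D -> 'DDDDD'
  3D -> 'DDD'
  2F -> 'FF'
  4F -> 'FFFF'

Decoded = FFFFFFFDDDDDDDDDDDFFFFFF


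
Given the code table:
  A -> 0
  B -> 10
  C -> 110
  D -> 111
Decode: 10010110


Decoding:
10 -> B
0 -> A
10 -> B
110 -> C


Result: BABC


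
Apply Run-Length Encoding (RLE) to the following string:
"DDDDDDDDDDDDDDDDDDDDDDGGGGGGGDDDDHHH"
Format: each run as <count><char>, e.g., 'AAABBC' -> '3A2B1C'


Scanning runs left to right:
  i=0: run of 'D' x 22 -> '22D'
  i=22: run of 'G' x 7 -> '7G'
  i=29: run of 'D' x 4 -> '4D'
  i=33: run of 'H' x 3 -> '3H'

RLE = 22D7G4D3H


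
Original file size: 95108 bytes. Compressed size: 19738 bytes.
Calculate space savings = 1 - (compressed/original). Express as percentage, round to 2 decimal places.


ratio = compressed/original = 19738/95108 = 0.207532
savings = 1 - ratio = 1 - 0.207532 = 0.792468
as a percentage: 0.792468 * 100 = 79.25%

Space savings = 1 - 19738/95108 = 79.25%


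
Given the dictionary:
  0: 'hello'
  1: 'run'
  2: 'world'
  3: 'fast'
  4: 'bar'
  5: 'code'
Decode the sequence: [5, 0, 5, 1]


Look up each index in the dictionary:
  5 -> 'code'
  0 -> 'hello'
  5 -> 'code'
  1 -> 'run'

Decoded: "code hello code run"


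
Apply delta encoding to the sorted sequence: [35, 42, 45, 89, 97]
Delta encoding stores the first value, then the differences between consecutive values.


First value: 35
Deltas:
  42 - 35 = 7
  45 - 42 = 3
  89 - 45 = 44
  97 - 89 = 8


Delta encoded: [35, 7, 3, 44, 8]


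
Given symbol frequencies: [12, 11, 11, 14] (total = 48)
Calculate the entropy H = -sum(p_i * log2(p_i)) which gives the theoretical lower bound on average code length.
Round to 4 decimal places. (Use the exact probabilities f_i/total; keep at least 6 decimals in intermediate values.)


Per-symbol terms -p_i * log2(p_i) with p_i = f_i/48:
  p = 12/48 = 0.250000: log2(p) = -2.000000, -p*log2(p) = 0.500000
  p = 11/48 = 0.229167: log2(p) = -2.125531, -p*log2(p) = 0.487101
  p = 11/48 = 0.229167: log2(p) = -2.125531, -p*log2(p) = 0.487101
  p = 14/48 = 0.291667: log2(p) = -1.777608, -p*log2(p) = 0.518469
H = 0.500000 + 0.487101 + 0.487101 + 0.518469 = 1.992671

H = 1.9927 bits/symbol


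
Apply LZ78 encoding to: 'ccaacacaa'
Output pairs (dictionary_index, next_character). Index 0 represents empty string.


LZ78 encoding steps:
Dictionary: {0: ''}
Step 1: w='' (idx 0), next='c' -> output (0, 'c'), add 'c' as idx 1
Step 2: w='c' (idx 1), next='a' -> output (1, 'a'), add 'ca' as idx 2
Step 3: w='' (idx 0), next='a' -> output (0, 'a'), add 'a' as idx 3
Step 4: w='ca' (idx 2), next='c' -> output (2, 'c'), add 'cac' as idx 4
Step 5: w='a' (idx 3), next='a' -> output (3, 'a'), add 'aa' as idx 5


Encoded: [(0, 'c'), (1, 'a'), (0, 'a'), (2, 'c'), (3, 'a')]


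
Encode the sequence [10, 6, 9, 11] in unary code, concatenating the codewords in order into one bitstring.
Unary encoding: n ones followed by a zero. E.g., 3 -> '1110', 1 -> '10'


Encode each number as n ones followed by a terminating 0:
  10 -> 11111111110 (11 bits)
  6 -> 1111110 (7 bits)
  9 -> 1111111110 (10 bits)
  11 -> 111111111110 (12 bits)
Total length = 11 + 7 + 10 + 12 = 40 bits.

Unary([10, 6, 9, 11]) = 1111111111011111101111111110111111111110 (40 bits)


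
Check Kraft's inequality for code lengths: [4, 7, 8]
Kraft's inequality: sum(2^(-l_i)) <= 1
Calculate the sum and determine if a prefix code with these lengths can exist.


Sum = 2^(-4) + 2^(-7) + 2^(-8)
    = 0.0625 + 0.0078125 + 0.00390625
    = 19/256 = 0.07421875
Since 0.07421875 <= 1, Kraft's inequality IS satisfied.
A prefix code with these lengths CAN exist.

Kraft sum = 0.07421875. Satisfied.


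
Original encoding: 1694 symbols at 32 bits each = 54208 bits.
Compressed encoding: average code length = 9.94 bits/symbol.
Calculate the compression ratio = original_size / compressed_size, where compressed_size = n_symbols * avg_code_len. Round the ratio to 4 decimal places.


original_size = n_symbols * orig_bits = 1694 * 32 = 54208 bits
compressed_size = n_symbols * avg_code_len = 1694 * 9.94 = 16838.36 bits
ratio = original_size / compressed_size = 54208 / 16838.36 = 3.2193

Compression ratio = 3.2193


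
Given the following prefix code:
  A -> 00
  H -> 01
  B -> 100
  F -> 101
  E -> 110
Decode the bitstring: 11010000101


Decoding step by step:
Bits 110 -> E
Bits 100 -> B
Bits 00 -> A
Bits 101 -> F


Decoded message: EBAF


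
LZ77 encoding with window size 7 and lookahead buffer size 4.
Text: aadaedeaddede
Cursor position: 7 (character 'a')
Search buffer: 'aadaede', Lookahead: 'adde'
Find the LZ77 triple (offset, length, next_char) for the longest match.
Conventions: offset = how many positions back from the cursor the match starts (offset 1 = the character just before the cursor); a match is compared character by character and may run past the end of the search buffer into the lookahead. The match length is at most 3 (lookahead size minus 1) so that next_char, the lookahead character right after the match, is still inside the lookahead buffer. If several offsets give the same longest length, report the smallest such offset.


Try each offset into the search buffer:
  offset=1 (pos 6, char 'e'): match length 0
  offset=2 (pos 5, char 'd'): match length 0
  offset=3 (pos 4, char 'e'): match length 0
  offset=4 (pos 3, char 'a'): match length 1
  offset=5 (pos 2, char 'd'): match length 0
  offset=6 (pos 1, char 'a'): match length 2
  offset=7 (pos 0, char 'a'): match length 1
Longest match has length 2 at offset 6.
next_char = character at position 7 + 2 = 9 -> 'd'

Best match: offset=6, length=2 (matching 'ad' starting at position 1)
LZ77 triple: (6, 2, 'd')


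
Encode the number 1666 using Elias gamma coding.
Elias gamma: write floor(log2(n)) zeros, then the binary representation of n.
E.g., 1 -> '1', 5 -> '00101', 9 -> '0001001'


num_bits = floor(log2(1666)) + 1 = 11
leading_zeros = num_bits - 1 = 10
binary(1666) = 11010000010

Elias gamma(1666) = '0000000000' + '11010000010' = 000000000011010000010 (21 bits)


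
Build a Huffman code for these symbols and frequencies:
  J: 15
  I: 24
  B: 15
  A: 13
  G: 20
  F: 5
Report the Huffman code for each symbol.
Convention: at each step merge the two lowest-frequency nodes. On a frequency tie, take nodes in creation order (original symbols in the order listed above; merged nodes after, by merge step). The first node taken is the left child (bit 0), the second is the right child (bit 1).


Huffman tree construction:
Step 1: Merge F(5) + A(13) = 18
Step 2: Merge J(15) + B(15) = 30
Step 3: Merge (F+A)(18) + G(20) = 38
Step 4: Merge I(24) + (J+B)(30) = 54
Step 5: Merge ((F+A)+G)(38) + (I+(J+B))(54) = 92
Read each symbol's code off the tree from the root (left child = 0, right child = 1).

Codes:
  J: 110 (length 3)
  I: 10 (length 2)
  B: 111 (length 3)
  A: 001 (length 3)
  G: 01 (length 2)
  F: 000 (length 3)
Average code length: 232/92 = 2.5217 bits/symbol


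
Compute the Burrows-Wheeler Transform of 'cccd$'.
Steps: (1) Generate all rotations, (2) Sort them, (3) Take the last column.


Rotations (sorted):
  0: $cccd -> last char: d
  1: cccd$ -> last char: $
  2: ccd$c -> last char: c
  3: cd$cc -> last char: c
  4: d$ccc -> last char: c


BWT = d$ccc


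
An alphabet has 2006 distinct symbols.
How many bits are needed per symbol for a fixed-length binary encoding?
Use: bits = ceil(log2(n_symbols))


log2(2006) = 10.9701
Bracket: 2^10 = 1024 < 2006 <= 2^11 = 2048
So ceil(log2(2006)) = 11

bits = ceil(log2(2006)) = ceil(10.9701) = 11 bits


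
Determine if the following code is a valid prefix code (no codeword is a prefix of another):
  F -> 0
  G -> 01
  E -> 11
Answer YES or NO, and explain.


Checking each pair (does one codeword prefix another?):
  F='0' vs G='01': prefix -- VIOLATION

NO -- this is NOT a valid prefix code. F (0) is a prefix of G (01).


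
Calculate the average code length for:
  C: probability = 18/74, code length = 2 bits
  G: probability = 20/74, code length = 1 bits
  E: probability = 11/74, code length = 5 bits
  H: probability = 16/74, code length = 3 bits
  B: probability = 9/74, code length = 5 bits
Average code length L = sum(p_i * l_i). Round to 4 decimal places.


Weighted contributions p_i * l_i:
  C: (18/74) * 2 = 36/74
  G: (20/74) * 1 = 20/74
  E: (11/74) * 5 = 55/74
  H: (16/74) * 3 = 48/74
  B: (9/74) * 5 = 45/74
Sum = (36 + 20 + 55 + 48 + 45)/74 = 204/74

L = 204/74 = 2.7568 bits/symbol


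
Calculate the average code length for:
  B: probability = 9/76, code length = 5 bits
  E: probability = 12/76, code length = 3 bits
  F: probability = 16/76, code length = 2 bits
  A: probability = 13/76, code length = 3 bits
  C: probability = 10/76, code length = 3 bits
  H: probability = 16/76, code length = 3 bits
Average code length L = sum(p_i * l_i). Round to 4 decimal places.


Weighted contributions p_i * l_i:
  B: (9/76) * 5 = 45/76
  E: (12/76) * 3 = 36/76
  F: (16/76) * 2 = 32/76
  A: (13/76) * 3 = 39/76
  C: (10/76) * 3 = 30/76
  H: (16/76) * 3 = 48/76
Sum = (45 + 36 + 32 + 39 + 30 + 48)/76 = 230/76

L = 230/76 = 3.0263 bits/symbol


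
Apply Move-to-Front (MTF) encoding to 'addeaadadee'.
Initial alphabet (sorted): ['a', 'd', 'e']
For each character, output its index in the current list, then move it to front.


MTF encoding:
'a': index 0 in ['a', 'd', 'e'] -> ['a', 'd', 'e']
'd': index 1 in ['a', 'd', 'e'] -> ['d', 'a', 'e']
'd': index 0 in ['d', 'a', 'e'] -> ['d', 'a', 'e']
'e': index 2 in ['d', 'a', 'e'] -> ['e', 'd', 'a']
'a': index 2 in ['e', 'd', 'a'] -> ['a', 'e', 'd']
'a': index 0 in ['a', 'e', 'd'] -> ['a', 'e', 'd']
'd': index 2 in ['a', 'e', 'd'] -> ['d', 'a', 'e']
'a': index 1 in ['d', 'a', 'e'] -> ['a', 'd', 'e']
'd': index 1 in ['a', 'd', 'e'] -> ['d', 'a', 'e']
'e': index 2 in ['d', 'a', 'e'] -> ['e', 'd', 'a']
'e': index 0 in ['e', 'd', 'a'] -> ['e', 'd', 'a']


Output: [0, 1, 0, 2, 2, 0, 2, 1, 1, 2, 0]


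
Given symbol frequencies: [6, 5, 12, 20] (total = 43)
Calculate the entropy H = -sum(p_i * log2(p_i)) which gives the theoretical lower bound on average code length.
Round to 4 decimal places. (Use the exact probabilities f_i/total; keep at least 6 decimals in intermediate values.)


Per-symbol terms -p_i * log2(p_i) with p_i = f_i/43:
  p = 6/43 = 0.139535: log2(p) = -2.841302, -p*log2(p) = 0.396461
  p = 5/43 = 0.116279: log2(p) = -3.104337, -p*log2(p) = 0.360969
  p = 12/43 = 0.279070: log2(p) = -1.841302, -p*log2(p) = 0.513852
  p = 20/43 = 0.465116: log2(p) = -1.104337, -p*log2(p) = 0.513645
H = 0.396461 + 0.360969 + 0.513852 + 0.513645 = 1.784927

H = 1.7849 bits/symbol


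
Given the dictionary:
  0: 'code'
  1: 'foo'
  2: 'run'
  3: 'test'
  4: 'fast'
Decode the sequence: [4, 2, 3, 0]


Look up each index in the dictionary:
  4 -> 'fast'
  2 -> 'run'
  3 -> 'test'
  0 -> 'code'

Decoded: "fast run test code"


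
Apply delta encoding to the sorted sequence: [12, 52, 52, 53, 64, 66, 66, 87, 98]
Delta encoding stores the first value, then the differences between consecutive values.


First value: 12
Deltas:
  52 - 12 = 40
  52 - 52 = 0
  53 - 52 = 1
  64 - 53 = 11
  66 - 64 = 2
  66 - 66 = 0
  87 - 66 = 21
  98 - 87 = 11


Delta encoded: [12, 40, 0, 1, 11, 2, 0, 21, 11]


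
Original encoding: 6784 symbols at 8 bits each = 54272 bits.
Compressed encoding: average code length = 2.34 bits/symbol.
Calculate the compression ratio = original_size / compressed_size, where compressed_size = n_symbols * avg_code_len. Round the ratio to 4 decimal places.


original_size = n_symbols * orig_bits = 6784 * 8 = 54272 bits
compressed_size = n_symbols * avg_code_len = 6784 * 2.34 = 15874.56 bits
ratio = original_size / compressed_size = 54272 / 15874.56 = 3.4188

Compression ratio = 3.4188


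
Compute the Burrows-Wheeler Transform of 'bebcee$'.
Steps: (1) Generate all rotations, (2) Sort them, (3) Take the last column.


Rotations (sorted):
  0: $bebcee -> last char: e
  1: bcee$be -> last char: e
  2: bebcee$ -> last char: $
  3: cee$beb -> last char: b
  4: e$bebce -> last char: e
  5: ebcee$b -> last char: b
  6: ee$bebc -> last char: c


BWT = ee$bebc


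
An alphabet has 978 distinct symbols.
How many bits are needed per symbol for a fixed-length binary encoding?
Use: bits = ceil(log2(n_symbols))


log2(978) = 9.9337
Bracket: 2^9 = 512 < 978 <= 2^10 = 1024
So ceil(log2(978)) = 10

bits = ceil(log2(978)) = ceil(9.9337) = 10 bits


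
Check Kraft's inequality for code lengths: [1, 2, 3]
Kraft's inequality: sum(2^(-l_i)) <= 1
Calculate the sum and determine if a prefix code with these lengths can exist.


Sum = 2^(-1) + 2^(-2) + 2^(-3)
    = 0.5 + 0.25 + 0.125
    = 7/8 = 0.875
Since 0.875 <= 1, Kraft's inequality IS satisfied.
A prefix code with these lengths CAN exist.

Kraft sum = 0.875. Satisfied.


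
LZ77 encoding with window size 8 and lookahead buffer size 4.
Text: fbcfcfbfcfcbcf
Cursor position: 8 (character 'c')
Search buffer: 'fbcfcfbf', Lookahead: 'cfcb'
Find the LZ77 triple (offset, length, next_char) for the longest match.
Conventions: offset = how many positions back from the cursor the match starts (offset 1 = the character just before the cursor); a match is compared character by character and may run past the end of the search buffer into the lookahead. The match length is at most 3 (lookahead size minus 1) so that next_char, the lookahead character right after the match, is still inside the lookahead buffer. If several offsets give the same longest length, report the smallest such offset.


Try each offset into the search buffer:
  offset=1 (pos 7, char 'f'): match length 0
  offset=2 (pos 6, char 'b'): match length 0
  offset=3 (pos 5, char 'f'): match length 0
  offset=4 (pos 4, char 'c'): match length 2
  offset=5 (pos 3, char 'f'): match length 0
  offset=6 (pos 2, char 'c'): match length 3
  offset=7 (pos 1, char 'b'): match length 0
  offset=8 (pos 0, char 'f'): match length 0
Longest match has length 3 at offset 6.
next_char = character at position 8 + 3 = 11 -> 'b'

Best match: offset=6, length=3 (matching 'cfc' starting at position 2)
LZ77 triple: (6, 3, 'b')


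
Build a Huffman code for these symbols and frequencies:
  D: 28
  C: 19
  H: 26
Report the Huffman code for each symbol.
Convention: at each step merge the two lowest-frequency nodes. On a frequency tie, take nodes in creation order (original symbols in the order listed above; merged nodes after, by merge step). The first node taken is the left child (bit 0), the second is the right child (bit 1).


Huffman tree construction:
Step 1: Merge C(19) + H(26) = 45
Step 2: Merge D(28) + (C+H)(45) = 73
Read each symbol's code off the tree from the root (left child = 0, right child = 1).

Codes:
  D: 0 (length 1)
  C: 10 (length 2)
  H: 11 (length 2)
Average code length: 118/73 = 1.6164 bits/symbol


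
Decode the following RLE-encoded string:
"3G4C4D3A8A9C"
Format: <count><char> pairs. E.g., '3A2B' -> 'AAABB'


Expanding each <count><char> pair:
  3G -> 'GGG'
  4C -> 'CCCC'
  4D -> 'DDDD'
  3A -> 'AAA'
  8A -> 'AAAAAAAA'
  9C -> 'CCCCCCCCC'

Decoded = GGGCCCCDDDDAAAAAAAAAAACCCCCCCCC


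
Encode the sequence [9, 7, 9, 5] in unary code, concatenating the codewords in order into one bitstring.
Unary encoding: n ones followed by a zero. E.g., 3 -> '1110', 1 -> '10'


Encode each number as n ones followed by a terminating 0:
  9 -> 1111111110 (10 bits)
  7 -> 11111110 (8 bits)
  9 -> 1111111110 (10 bits)
  5 -> 111110 (6 bits)
Total length = 10 + 8 + 10 + 6 = 34 bits.

Unary([9, 7, 9, 5]) = 1111111110111111101111111110111110 (34 bits)


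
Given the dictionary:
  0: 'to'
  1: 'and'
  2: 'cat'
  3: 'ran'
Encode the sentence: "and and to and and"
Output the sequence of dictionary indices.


Look up each word in the dictionary:
  'and' -> 1
  'and' -> 1
  'to' -> 0
  'and' -> 1
  'and' -> 1

Encoded: [1, 1, 0, 1, 1]


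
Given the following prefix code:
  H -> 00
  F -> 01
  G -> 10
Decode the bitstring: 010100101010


Decoding step by step:
Bits 01 -> F
Bits 01 -> F
Bits 00 -> H
Bits 10 -> G
Bits 10 -> G
Bits 10 -> G


Decoded message: FFHGGG


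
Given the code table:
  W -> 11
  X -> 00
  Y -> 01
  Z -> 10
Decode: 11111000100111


Decoding:
11 -> W
11 -> W
10 -> Z
00 -> X
10 -> Z
01 -> Y
11 -> W


Result: WWZXZYW


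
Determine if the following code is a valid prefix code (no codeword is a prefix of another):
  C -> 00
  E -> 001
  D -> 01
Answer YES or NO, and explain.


Checking each pair (does one codeword prefix another?):
  C='00' vs E='001': prefix -- VIOLATION

NO -- this is NOT a valid prefix code. C (00) is a prefix of E (001).


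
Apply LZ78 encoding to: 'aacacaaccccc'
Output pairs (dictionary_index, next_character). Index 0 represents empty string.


LZ78 encoding steps:
Dictionary: {0: ''}
Step 1: w='' (idx 0), next='a' -> output (0, 'a'), add 'a' as idx 1
Step 2: w='a' (idx 1), next='c' -> output (1, 'c'), add 'ac' as idx 2
Step 3: w='ac' (idx 2), next='a' -> output (2, 'a'), add 'aca' as idx 3
Step 4: w='ac' (idx 2), next='c' -> output (2, 'c'), add 'acc' as idx 4
Step 5: w='' (idx 0), next='c' -> output (0, 'c'), add 'c' as idx 5
Step 6: w='c' (idx 5), next='c' -> output (5, 'c'), add 'cc' as idx 6


Encoded: [(0, 'a'), (1, 'c'), (2, 'a'), (2, 'c'), (0, 'c'), (5, 'c')]


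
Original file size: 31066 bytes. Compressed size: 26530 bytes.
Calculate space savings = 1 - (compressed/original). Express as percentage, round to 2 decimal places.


ratio = compressed/original = 26530/31066 = 0.853988
savings = 1 - ratio = 1 - 0.853988 = 0.146012
as a percentage: 0.146012 * 100 = 14.6%

Space savings = 1 - 26530/31066 = 14.6%


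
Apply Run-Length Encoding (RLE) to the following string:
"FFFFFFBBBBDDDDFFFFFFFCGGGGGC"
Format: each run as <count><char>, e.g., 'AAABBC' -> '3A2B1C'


Scanning runs left to right:
  i=0: run of 'F' x 6 -> '6F'
  i=6: run of 'B' x 4 -> '4B'
  i=10: run of 'D' x 4 -> '4D'
  i=14: run of 'F' x 7 -> '7F'
  i=21: run of 'C' x 1 -> '1C'
  i=22: run of 'G' x 5 -> '5G'
  i=27: run of 'C' x 1 -> '1C'

RLE = 6F4B4D7F1C5G1C


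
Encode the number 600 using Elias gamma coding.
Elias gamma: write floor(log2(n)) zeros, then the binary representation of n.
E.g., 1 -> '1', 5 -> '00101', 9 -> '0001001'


num_bits = floor(log2(600)) + 1 = 10
leading_zeros = num_bits - 1 = 9
binary(600) = 1001011000

Elias gamma(600) = '000000000' + '1001011000' = 0000000001001011000 (19 bits)


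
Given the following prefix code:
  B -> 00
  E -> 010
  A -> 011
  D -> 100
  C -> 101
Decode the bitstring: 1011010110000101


Decoding step by step:
Bits 101 -> C
Bits 101 -> C
Bits 011 -> A
Bits 00 -> B
Bits 00 -> B
Bits 101 -> C


Decoded message: CCABBC


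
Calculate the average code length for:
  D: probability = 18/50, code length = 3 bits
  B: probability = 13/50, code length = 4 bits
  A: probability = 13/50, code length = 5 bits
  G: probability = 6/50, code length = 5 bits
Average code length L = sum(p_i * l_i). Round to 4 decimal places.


Weighted contributions p_i * l_i:
  D: (18/50) * 3 = 54/50
  B: (13/50) * 4 = 52/50
  A: (13/50) * 5 = 65/50
  G: (6/50) * 5 = 30/50
Sum = (54 + 52 + 65 + 30)/50 = 201/50

L = 201/50 = 4.0200 bits/symbol


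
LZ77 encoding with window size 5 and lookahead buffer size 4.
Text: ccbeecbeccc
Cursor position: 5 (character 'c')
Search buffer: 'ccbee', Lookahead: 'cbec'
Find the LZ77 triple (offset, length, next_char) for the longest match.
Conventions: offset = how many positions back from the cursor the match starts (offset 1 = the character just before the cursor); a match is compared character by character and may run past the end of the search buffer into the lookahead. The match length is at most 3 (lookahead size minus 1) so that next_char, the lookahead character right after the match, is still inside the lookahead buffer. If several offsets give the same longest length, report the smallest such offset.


Try each offset into the search buffer:
  offset=1 (pos 4, char 'e'): match length 0
  offset=2 (pos 3, char 'e'): match length 0
  offset=3 (pos 2, char 'b'): match length 0
  offset=4 (pos 1, char 'c'): match length 3
  offset=5 (pos 0, char 'c'): match length 1
Longest match has length 3 at offset 4.
next_char = character at position 5 + 3 = 8 -> 'c'

Best match: offset=4, length=3 (matching 'cbe' starting at position 1)
LZ77 triple: (4, 3, 'c')


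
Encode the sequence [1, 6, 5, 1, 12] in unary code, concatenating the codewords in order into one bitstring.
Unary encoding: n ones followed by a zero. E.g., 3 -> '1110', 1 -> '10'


Encode each number as n ones followed by a terminating 0:
  1 -> 10 (2 bits)
  6 -> 1111110 (7 bits)
  5 -> 111110 (6 bits)
  1 -> 10 (2 bits)
  12 -> 1111111111110 (13 bits)
Total length = 2 + 7 + 6 + 2 + 13 = 30 bits.

Unary([1, 6, 5, 1, 12]) = 101111110111110101111111111110 (30 bits)


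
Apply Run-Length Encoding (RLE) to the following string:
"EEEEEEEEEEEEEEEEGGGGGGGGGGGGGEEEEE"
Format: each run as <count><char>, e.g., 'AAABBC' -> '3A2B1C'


Scanning runs left to right:
  i=0: run of 'E' x 16 -> '16E'
  i=16: run of 'G' x 13 -> '13G'
  i=29: run of 'E' x 5 -> '5E'

RLE = 16E13G5E


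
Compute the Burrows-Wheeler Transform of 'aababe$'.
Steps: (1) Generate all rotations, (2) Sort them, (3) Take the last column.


Rotations (sorted):
  0: $aababe -> last char: e
  1: aababe$ -> last char: $
  2: ababe$a -> last char: a
  3: abe$aab -> last char: b
  4: babe$aa -> last char: a
  5: be$aaba -> last char: a
  6: e$aabab -> last char: b


BWT = e$abaab
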